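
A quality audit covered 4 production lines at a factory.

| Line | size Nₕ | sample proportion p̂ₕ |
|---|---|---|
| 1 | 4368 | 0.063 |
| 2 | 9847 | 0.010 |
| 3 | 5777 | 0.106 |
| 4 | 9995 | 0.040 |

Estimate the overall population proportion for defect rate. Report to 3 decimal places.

0.046

Wₕ = Nₕ/N with N = 29987: 0.1457, 0.3284, 0.1927, 0.3333.
p̂_st = 0.1457·0.063 + 0.3284·0.010 + 0.1927·0.106 + 0.3333·0.040 ≈ 0.04621... → 0.046.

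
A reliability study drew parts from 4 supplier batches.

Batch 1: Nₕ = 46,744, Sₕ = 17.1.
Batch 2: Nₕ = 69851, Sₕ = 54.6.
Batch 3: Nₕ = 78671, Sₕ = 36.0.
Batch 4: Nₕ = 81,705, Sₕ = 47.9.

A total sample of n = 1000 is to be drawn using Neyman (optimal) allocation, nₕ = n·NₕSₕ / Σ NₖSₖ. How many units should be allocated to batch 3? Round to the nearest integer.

1: NₕSₕ = 46744·17.1 = 799322.4
2: NₕSₕ = 69851·54.6 = 3813864.6
3: NₕSₕ = 78671·36.0 = 2832156
4: NₕSₕ = 81705·47.9 = 3913669.5
Σ NₕSₕ = 11359012.5.
n_3 = 1000·2832156/11359012.5 = 249.331... → 249.

249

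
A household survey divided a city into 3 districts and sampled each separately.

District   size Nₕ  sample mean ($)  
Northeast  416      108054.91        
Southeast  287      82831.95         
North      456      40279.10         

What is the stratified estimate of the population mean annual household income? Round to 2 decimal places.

x̄_st = (Σ Nₕx̄ₕ) / (Σ Nₕ) = (416·108054.91 + 287·82831.95 + 456·40279.10) / 1159
= 87090881.81 / 1159 = 75143.1249... → 75143.12.

75143.12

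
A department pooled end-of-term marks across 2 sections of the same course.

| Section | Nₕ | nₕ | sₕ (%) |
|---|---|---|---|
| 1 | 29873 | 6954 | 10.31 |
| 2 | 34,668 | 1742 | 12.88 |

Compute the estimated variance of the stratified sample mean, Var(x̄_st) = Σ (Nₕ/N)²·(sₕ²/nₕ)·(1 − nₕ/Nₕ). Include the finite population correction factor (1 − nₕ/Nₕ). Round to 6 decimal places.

N = 64541; Wₕ = Nₕ/N.
section 1: (29873/64541)²·10.31²/6954·(1 − 6954/29873) = 0.002512383
section 2: (34668/64541)²·12.88²/1742·(1 − 1742/34668) = 0.026096361
Sum = 0.028608744 → 0.028609.

0.028609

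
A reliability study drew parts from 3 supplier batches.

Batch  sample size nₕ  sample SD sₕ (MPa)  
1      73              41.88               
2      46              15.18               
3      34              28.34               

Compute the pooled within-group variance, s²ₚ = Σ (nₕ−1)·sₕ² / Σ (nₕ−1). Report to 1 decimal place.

1087.7

Degrees of freedom: 72 + 45 + 33 = 150.
Σ(nₕ−1)sₕ² = 72·1753.9344 + 45·230.4324 + 33·803.1556 = 163156.8696.
s²ₚ = 163156.8696 / 150 = 1087.712... → 1087.7.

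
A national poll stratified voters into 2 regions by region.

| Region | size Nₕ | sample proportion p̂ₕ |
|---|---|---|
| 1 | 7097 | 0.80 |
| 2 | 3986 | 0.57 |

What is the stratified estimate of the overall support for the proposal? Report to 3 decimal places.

Wₕ = Nₕ/N with N = 11083: 0.6404, 0.3596.
p̂_st = 0.6404·0.80 + 0.3596·0.57 ≈ 0.71728... → 0.717.

0.717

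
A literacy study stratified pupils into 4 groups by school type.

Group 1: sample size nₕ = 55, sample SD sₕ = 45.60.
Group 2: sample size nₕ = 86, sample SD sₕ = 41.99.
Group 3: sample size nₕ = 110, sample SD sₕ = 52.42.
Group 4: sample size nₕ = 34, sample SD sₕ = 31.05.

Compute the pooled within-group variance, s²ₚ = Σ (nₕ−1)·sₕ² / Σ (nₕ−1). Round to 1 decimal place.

1: (55−1)·45.60² = 54·2079.36 = 112285.44
2: (86−1)·41.99² = 85·1763.1601 = 149868.6085
3: (110−1)·52.42² = 109·2747.8564 = 299516.3476
4: (34−1)·31.05² = 33·964.1025 = 31815.3825
Numerator = 593485.7786; denominator = Σ(nₕ−1) = 281.
s²ₚ = 593485.7786/281 = 2112.049... → 2112.0.

2112.0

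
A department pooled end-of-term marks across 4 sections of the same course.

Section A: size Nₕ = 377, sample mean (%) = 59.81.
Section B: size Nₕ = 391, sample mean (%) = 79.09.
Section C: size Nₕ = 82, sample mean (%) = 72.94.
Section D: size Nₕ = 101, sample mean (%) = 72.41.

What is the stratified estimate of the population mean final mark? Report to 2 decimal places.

N = 377 + 391 + 82 + 101 = 951.
Overall mean = Σ (Nₕ/N)·x̄ₕ — weight by population share, not a simple average.
Σ Nₕx̄ₕ = 377·59.81 + 391·79.09 + 82·72.94 + 101·72.41 = 22548.37 + 30924.19 + 5981.08 + 7313.41 = 66767.05.
Divide by N: 66767.05 / 951 = 70.2072... → 70.21.

70.21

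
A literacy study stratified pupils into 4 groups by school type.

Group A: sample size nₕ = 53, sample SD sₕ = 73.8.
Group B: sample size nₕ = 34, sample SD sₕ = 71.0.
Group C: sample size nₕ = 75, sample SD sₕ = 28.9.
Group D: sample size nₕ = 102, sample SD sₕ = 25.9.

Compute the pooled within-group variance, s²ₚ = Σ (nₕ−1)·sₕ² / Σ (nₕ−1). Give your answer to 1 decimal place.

2227.4

Degrees of freedom: 52 + 33 + 74 + 101 = 260.
Σ(nₕ−1)sₕ² = 52·5446.44 + 33·5041 + 74·835.21 + 101·670.81 = 579125.23.
s²ₚ = 579125.23 / 260 = 2227.405... → 2227.4.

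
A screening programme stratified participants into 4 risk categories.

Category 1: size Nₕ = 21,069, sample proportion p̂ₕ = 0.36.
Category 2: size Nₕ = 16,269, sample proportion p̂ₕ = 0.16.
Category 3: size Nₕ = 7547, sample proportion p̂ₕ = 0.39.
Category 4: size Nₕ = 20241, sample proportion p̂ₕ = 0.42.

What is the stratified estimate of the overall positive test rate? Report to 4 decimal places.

Wₕ = Nₕ/N with N = 65126: 0.3235, 0.2498, 0.1159, 0.3108.
p̂_st = 0.3235·0.36 + 0.2498·0.16 + 0.1159·0.39 + 0.3108·0.42 ≈ 0.332163... → 0.3322.

0.3322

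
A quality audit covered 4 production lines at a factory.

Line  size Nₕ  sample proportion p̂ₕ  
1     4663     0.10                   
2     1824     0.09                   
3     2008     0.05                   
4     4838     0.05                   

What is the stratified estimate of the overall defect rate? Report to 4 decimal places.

0.0730

N = 4663 + 1824 + 2008 + 4838 = 13333.
Overall proportion = Σ (Nₕ/N)·p̂ₕ.
Σ Nₕp̂ₕ = 466.3 + 164.16 + 100.4 + 241.9 = 972.76.
972.76 / 13333 = 0.072959... → 0.0730.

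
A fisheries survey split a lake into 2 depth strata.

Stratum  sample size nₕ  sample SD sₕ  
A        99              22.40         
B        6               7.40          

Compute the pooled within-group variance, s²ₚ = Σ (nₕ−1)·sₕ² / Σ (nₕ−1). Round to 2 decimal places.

A: (99−1)·22.40² = 98·501.76 = 49172.48
B: (6−1)·7.40² = 5·54.76 = 273.8
Numerator = 49446.28; denominator = Σ(nₕ−1) = 103.
s²ₚ = 49446.28/103 = 480.0610... → 480.06.

480.06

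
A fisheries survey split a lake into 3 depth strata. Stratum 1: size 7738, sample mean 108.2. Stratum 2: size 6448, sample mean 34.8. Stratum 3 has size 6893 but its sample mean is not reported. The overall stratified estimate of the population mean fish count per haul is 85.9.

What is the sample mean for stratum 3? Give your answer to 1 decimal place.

N = 7738 + 6448 + 6893 = 21079.
Overall total = μ·N = 85.9·21079 = 1810686.1.
Subtract the known strata: 7738·108.2 + 6448·34.8 = 1061642.
Remaining total for stratum 3: 1810686.1 − 1061642 = 749044.1.
Divide by its size: 749044.1 / 6893 = 108.667... → 108.7.

108.7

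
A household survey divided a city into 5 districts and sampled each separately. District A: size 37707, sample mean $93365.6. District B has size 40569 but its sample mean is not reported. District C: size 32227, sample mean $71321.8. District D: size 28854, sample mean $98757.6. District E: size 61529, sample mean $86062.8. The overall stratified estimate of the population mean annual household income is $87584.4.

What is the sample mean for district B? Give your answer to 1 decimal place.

89490.6

Σ Nₕx̄ₕ = N·μ, so 40569·x̄_B = 200886·87584.4 − (37707·93365.6 + 32227·71321.8 + 28854·98757.6 + 61529·86062.8).
= 17594479778.4 − 13963934139.4 = 3630545639.
x̄_B = 3630545639 / 40569 = 89490.637... → 89490.6.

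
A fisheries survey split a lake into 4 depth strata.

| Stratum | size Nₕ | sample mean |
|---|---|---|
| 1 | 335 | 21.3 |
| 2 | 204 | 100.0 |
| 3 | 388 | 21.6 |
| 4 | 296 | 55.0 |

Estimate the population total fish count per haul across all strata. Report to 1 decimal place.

Population total = Σ Nₕ·x̄ₕ (each stratum's size times its mean).
335·21.3 + 204·100.0 + 388·21.6 + 296·55.0 = 7135.5 + 20400 + 8380.8 + 16280 = 52196.3.

52196.3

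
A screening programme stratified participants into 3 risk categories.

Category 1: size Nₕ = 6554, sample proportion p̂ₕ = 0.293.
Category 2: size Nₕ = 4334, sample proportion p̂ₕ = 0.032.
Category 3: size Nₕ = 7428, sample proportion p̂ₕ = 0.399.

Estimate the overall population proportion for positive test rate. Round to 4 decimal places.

Wₕ = Nₕ/N with N = 18316: 0.3578, 0.2366, 0.4055.
p̂_st = 0.3578·0.293 + 0.2366·0.032 + 0.4055·0.399 ≈ 0.274229... → 0.2742.

0.2742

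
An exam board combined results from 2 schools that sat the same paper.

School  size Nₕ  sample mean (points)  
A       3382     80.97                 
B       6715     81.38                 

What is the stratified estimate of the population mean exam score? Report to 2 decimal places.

81.24

x̄_st = (Σ Nₕx̄ₕ) / (Σ Nₕ) = (3382·80.97 + 6715·81.38) / 10097
= 820307.24 / 10097 = 81.2427... → 81.24.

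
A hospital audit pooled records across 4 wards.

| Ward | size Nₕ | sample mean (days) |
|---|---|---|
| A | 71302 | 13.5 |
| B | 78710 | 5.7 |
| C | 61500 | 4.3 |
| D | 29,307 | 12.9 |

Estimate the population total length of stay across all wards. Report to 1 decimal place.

Estimate total by summing Nₕ·x̄ₕ over strata.
71302·13.5 + 78710·5.7 + 61500·4.3 + 29307·12.9 = 962577 + 448647 + 264450 + 378060.3 = 2053734.3.

2053734.3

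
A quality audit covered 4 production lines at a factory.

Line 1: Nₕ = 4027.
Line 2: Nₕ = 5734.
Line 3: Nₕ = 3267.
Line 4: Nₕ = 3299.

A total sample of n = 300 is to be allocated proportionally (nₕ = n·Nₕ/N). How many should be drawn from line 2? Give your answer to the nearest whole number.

N = 4027 + 5734 + 3267 + 3299 = 16327.
n_2 = 300·5734/16327 = 105.359... → 105.

105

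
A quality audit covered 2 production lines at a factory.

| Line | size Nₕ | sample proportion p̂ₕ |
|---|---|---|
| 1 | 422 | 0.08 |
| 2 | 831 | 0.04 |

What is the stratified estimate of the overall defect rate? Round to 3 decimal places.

0.053

N = 422 + 831 = 1253.
Overall proportion = Σ (Nₕ/N)·p̂ₕ.
Σ Nₕp̂ₕ = 33.76 + 33.24 = 67.
67 / 1253 = 0.05347... → 0.053.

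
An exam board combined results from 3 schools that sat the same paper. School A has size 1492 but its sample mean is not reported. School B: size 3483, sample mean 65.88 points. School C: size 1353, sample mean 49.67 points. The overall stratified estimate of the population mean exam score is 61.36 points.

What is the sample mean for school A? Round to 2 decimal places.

Σ Nₕx̄ₕ = N·μ, so 1492·x̄_A = 6328·61.36 − (3483·65.88 + 1353·49.67).
= 388286.08 − 296663.55 = 91622.53.
x̄_A = 91622.53 / 1492 = 61.4092... → 61.41.

61.41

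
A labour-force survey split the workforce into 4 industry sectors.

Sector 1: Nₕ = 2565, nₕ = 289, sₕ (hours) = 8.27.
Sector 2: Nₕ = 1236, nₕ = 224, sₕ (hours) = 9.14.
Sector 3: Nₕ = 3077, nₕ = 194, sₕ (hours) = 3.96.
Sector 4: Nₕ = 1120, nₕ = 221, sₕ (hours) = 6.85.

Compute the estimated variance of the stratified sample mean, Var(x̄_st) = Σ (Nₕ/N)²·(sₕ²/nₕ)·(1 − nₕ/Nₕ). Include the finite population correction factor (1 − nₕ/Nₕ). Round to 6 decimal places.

N = 7998; Wₕ = Nₕ/N.
sector 1: (2565/7998)²·8.27²/289·(1 − 289/2565) = 0.021597824
sector 2: (1236/7998)²·9.14²/224·(1 − 224/1236) = 0.007292569
sector 3: (3077/7998)²·3.96²/194·(1 − 194/3077) = 0.011209803
sector 4: (1120/7998)²·6.85²/221·(1 − 221/1120) = 0.003341980
Sum = 0.043442176 → 0.043442.

0.043442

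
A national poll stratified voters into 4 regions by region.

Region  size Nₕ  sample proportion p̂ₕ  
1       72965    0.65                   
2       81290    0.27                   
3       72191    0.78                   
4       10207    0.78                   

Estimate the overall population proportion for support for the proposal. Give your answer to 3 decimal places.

N = 72965 + 81290 + 72191 + 10207 = 236653.
Overall proportion = Σ (Nₕ/N)·p̂ₕ.
Σ Nₕp̂ₕ = 47427.25 + 21948.3 + 56308.98 + 7961.46 = 133645.99.
133645.99 / 236653 = 0.56473... → 0.565.

0.565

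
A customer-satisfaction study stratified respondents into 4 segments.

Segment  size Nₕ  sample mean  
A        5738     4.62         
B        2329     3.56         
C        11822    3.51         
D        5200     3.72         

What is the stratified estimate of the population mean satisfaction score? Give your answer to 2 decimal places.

3.81

N = 25089; weights Wₕ = Nₕ/N = (0.2287, 0.0928, 0.4712, 0.2073).
x̄_st = Σ Wₕ·x̄ₕ = 0.2287·4.62 + 0.0928·3.56 + 0.4712·3.51 + 0.2073·3.72 ≈ 3.8120...
→ 3.81.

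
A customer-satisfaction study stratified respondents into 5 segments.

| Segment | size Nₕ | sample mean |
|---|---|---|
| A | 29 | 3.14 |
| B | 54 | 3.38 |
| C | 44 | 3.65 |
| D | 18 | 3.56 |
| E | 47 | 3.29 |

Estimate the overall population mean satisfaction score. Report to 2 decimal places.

3.40

x̄_st = (Σ Nₕx̄ₕ) / (Σ Nₕ) = (29·3.14 + 54·3.38 + 44·3.65 + 18·3.56 + 47·3.29) / 192
= 652.89 / 192 = 3.4005... → 3.40.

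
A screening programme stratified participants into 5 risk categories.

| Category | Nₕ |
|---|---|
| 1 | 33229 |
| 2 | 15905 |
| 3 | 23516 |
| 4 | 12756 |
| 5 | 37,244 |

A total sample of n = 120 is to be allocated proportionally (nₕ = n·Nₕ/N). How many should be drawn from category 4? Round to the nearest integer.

Share of category 4 = 12756/122650 = 0.10400.
Allocate 120 × 0.10400 = 12.480... → 12.

12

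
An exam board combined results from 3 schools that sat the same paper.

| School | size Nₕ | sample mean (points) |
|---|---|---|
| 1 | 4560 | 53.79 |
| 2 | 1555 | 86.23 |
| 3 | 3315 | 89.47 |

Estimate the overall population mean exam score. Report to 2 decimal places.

x̄_st = (Σ Nₕx̄ₕ) / (Σ Nₕ) = (4560·53.79 + 1555·86.23 + 3315·89.47) / 9430
= 675963.1 / 9430 = 71.6822... → 71.68.

71.68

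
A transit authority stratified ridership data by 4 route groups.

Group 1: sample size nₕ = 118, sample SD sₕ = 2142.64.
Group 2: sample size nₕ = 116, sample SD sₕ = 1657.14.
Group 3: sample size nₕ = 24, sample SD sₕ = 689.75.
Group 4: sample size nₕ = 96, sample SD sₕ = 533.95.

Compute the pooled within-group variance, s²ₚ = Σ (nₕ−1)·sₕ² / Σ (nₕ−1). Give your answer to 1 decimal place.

1: (118−1)·2142.64² = 117·4590906.1696 = 537136021.8432
2: (116−1)·1657.14² = 115·2746112.9796 = 315802992.654
3: (24−1)·689.75² = 23·475755.0625 = 10942366.4375
4: (96−1)·533.95² = 95·285102.6025 = 27084747.2375
Numerator = 890966128.1722; denominator = Σ(nₕ−1) = 350.
s²ₚ = 890966128.1722/350 = 2545617.509... → 2545617.5.

2545617.5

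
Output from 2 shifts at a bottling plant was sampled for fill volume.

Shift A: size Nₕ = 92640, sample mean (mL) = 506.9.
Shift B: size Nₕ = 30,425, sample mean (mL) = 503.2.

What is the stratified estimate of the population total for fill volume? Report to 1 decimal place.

Population total = Σ Nₕ·x̄ₕ (each stratum's size times its mean).
92640·506.9 + 30425·503.2 = 46959216 + 15309860 = 62269076.0.

62269076.0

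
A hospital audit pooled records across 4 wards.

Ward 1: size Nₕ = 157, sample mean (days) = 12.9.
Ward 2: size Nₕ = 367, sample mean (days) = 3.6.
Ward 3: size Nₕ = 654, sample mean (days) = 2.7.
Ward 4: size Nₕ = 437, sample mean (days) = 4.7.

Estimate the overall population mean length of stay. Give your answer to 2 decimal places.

4.44

N = 157 + 367 + 654 + 437 = 1615.
Weight each subgroup mean by Nₕ/N and sum.
Σ Nₕx̄ₕ = 157·12.9 + 367·3.6 + 654·2.7 + 437·4.7 = 2025.3 + 1321.2 + 1765.8 + 2053.9 = 7166.2.
Divide by N: 7166.2 / 1615 = 4.4373... → 4.44.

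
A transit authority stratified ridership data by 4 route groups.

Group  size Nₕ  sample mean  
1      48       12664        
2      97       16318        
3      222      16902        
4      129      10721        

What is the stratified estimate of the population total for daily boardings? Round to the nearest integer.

1: 48·12664 = 607872
2: 97·16318 = 1582846
3: 222·16902 = 3752244
4: 129·10721 = 1383009
τ̂ = Σ Nₕx̄ₕ = 7325971.

7325971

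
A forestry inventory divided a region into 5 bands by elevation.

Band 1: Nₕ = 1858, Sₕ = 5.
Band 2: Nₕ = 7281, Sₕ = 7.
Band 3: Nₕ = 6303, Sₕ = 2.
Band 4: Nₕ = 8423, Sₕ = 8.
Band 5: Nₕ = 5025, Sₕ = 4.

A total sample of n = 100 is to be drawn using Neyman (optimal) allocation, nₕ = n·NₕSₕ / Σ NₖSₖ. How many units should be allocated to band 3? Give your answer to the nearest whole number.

8

1: NₕSₕ = 1858·5 = 9290
2: NₕSₕ = 7281·7 = 50967
3: NₕSₕ = 6303·2 = 12606
4: NₕSₕ = 8423·8 = 67384
5: NₕSₕ = 5025·4 = 20100
Σ NₕSₕ = 160347.
n_3 = 100·12606/160347 = 7.862... → 8.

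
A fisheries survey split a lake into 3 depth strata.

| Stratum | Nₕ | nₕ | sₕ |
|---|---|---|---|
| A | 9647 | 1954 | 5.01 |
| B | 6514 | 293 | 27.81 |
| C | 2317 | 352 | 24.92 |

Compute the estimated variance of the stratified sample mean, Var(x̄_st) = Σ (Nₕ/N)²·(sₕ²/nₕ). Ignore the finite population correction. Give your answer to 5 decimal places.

0.35928

N = 18478; Wₕ = Nₕ/N.
stratum A: (9647/18478)²·5.01²/1954 = 0.00350127
stratum B: (6514/18478)²·27.81²/293 = 0.32803482
stratum C: (2317/18478)²·24.92²/352 = 0.02773930
Sum = 0.35927539 → 0.35928.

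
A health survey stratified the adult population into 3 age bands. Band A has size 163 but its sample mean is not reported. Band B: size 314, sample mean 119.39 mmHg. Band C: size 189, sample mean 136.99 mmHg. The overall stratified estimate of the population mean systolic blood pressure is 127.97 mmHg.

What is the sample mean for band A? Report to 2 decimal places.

134.04

Σ Nₕx̄ₕ = N·μ, so 163·x̄_A = 666·127.97 − (314·119.39 + 189·136.99).
= 85228.02 − 63379.57 = 21848.45.
x̄_A = 21848.45 / 163 = 134.0396... → 134.04.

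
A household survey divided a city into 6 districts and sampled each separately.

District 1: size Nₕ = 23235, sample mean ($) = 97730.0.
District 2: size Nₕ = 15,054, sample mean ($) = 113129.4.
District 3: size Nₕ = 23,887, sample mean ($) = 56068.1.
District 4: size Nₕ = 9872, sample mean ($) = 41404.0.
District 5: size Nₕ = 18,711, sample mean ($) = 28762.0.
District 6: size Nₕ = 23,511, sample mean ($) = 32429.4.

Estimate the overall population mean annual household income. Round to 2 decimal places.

61454.97

x̄_st = (Σ Nₕx̄ₕ) / (Σ Nₕ) = (23235·97730.0 + 15054·113129.4 + 23887·56068.1 + 9872·41404.0 + 18711·28762.0 + 23511·32429.4) / 114270
= 7022458935.7 / 114270 = 61454.9657... → 61454.97.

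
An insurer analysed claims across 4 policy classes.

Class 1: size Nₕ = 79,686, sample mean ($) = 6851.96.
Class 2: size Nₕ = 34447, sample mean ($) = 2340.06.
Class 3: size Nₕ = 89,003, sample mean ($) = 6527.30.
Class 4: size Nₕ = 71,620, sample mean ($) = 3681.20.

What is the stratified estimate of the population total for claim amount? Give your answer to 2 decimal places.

1471210157.28

Population total = Σ Nₕ·x̄ₕ (each stratum's size times its mean).
79686·6851.96 + 34447·2340.06 + 89003·6527.30 + 71620·3681.20 = 546005284.56 + 80608046.82 + 580949281.9 + 263647544 = 1471210157.28.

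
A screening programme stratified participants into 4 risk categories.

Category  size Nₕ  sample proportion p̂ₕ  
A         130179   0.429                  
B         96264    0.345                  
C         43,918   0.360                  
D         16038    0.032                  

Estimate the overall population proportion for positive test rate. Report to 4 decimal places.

Wₕ = Nₕ/N with N = 286399: 0.4545, 0.3361, 0.1533, 0.0560.
p̂_st = 0.4545·0.429 + 0.3361·0.345 + 0.1533·0.360 + 0.0560·0.032 ≈ 0.367954... → 0.3680.

0.3680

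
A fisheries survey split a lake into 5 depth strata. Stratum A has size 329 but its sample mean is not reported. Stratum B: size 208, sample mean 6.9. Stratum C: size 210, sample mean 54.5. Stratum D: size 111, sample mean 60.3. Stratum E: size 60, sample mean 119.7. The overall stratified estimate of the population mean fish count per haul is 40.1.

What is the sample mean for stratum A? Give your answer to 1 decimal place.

30.6

N = 329 + 208 + 210 + 111 + 60 = 918.
Overall total = μ·N = 40.1·918 = 36811.8.
Subtract the known strata: 208·6.9 + 210·54.5 + 111·60.3 + 60·119.7 = 26755.5.
Remaining total for stratum A: 36811.8 − 26755.5 = 10056.3.
Divide by its size: 10056.3 / 329 = 30.566... → 30.6.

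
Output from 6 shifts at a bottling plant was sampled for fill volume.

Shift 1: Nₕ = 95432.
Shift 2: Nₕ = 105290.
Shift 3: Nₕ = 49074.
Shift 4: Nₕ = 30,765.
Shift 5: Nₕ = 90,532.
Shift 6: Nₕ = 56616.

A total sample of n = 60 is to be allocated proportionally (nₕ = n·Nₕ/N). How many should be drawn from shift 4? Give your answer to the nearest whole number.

N = 95432 + 105290 + 49074 + 30765 + 90532 + 56616 = 427709.
n_4 = 60·30765/427709 = 4.316... → 4.

4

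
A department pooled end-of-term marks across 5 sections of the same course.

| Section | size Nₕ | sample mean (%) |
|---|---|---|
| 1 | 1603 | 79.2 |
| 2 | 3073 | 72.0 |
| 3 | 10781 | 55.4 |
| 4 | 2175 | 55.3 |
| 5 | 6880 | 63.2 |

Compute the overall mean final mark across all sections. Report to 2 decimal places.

61.22

N = 24512; weights Wₕ = Nₕ/N = (0.0654, 0.1254, 0.4398, 0.0887, 0.2807).
x̄_st = Σ Wₕ·x̄ₕ = 0.0654·79.2 + 0.1254·72.0 + 0.4398·55.4 + 0.0887·55.3 + 0.2807·63.2 ≈ 61.2180...
→ 61.22.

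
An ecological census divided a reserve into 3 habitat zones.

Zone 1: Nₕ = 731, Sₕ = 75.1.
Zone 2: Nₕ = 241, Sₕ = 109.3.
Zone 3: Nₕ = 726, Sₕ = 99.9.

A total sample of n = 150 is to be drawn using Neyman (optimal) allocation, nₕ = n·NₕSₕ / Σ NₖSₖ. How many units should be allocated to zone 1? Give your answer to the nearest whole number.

1: NₕSₕ = 731·75.1 = 54898.1
2: NₕSₕ = 241·109.3 = 26341.3
3: NₕSₕ = 726·99.9 = 72527.4
Σ NₕSₕ = 153766.8.
n_1 = 150·54898.1/153766.8 = 53.553... → 54.

54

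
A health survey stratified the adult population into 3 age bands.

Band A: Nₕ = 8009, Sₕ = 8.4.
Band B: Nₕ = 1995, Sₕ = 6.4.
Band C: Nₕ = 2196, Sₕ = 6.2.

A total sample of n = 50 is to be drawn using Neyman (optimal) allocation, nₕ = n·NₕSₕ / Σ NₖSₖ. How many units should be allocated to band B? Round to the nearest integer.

7

A: NₕSₕ = 8009·8.4 = 67275.6
B: NₕSₕ = 1995·6.4 = 12768
C: NₕSₕ = 2196·6.2 = 13615.2
Σ NₕSₕ = 93658.8.
n_B = 50·12768/93658.8 = 6.816... → 7.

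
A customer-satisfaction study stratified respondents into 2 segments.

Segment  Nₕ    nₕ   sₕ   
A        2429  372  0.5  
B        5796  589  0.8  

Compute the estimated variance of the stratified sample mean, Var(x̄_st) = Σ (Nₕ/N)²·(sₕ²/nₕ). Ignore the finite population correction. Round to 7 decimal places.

N = 8225; Wₕ = Nₕ/N.
segment A: (2429/8225)²·0.5²/372 = 0.0000586112
segment B: (5796/8225)²·0.8²/589 = 0.0005395723
Sum = 0.0005981834 → 0.0005982.

0.0005982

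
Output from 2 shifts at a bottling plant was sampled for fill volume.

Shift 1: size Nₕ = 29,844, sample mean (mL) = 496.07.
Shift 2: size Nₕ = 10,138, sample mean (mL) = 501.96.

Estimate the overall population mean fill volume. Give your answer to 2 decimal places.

N = 39982; weights Wₕ = Nₕ/N = (0.7464, 0.2536).
x̄_st = Σ Wₕ·x̄ₕ = 0.7464·496.07 + 0.2536·501.96 ≈ 497.5635...
→ 497.56.

497.56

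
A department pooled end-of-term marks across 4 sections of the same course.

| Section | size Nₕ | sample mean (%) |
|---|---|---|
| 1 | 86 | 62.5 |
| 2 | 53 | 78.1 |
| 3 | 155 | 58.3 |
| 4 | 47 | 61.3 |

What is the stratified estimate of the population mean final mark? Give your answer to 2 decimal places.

62.85

N = 86 + 53 + 155 + 47 = 341.
Weight each subgroup mean by Nₕ/N and sum.
Σ Nₕx̄ₕ = 86·62.5 + 53·78.1 + 155·58.3 + 47·61.3 = 5375 + 4139.3 + 9036.5 + 2881.1 = 21431.9.
Divide by N: 21431.9 / 341 = 62.8501... → 62.85.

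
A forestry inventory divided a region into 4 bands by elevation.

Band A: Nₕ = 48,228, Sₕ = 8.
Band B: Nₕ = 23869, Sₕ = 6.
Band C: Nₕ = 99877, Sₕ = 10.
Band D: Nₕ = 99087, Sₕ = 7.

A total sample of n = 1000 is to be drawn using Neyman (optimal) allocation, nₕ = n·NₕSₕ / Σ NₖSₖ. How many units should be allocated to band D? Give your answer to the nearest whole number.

Σ NₕSₕ = 48228·8 + 23869·6 + 99877·10 + 99087·7 = 2221417.
Share for D: 693609/2221417 = 0.31224.
n_D = 1000 × 0.31224 = 312.237... → 312.

312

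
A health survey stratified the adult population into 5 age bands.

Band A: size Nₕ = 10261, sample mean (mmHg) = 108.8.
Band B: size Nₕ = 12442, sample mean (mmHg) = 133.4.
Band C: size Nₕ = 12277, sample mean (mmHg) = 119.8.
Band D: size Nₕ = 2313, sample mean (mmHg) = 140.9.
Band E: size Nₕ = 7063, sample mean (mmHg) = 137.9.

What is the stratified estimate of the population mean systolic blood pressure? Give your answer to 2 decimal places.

125.05

N = 10261 + 12442 + 12277 + 2313 + 7063 = 44356.
The stratified mean weights each stratum mean by its population share Nₕ/N.
Σ Nₕx̄ₕ = 10261·108.8 + 12442·133.4 + 12277·119.8 + 2313·140.9 + 7063·137.9 = 1116396.8 + 1659762.8 + 1470784.6 + 325901.7 + 973987.7 = 5546833.6.
Divide by N: 5546833.6 / 44356 = 125.0526... → 125.05.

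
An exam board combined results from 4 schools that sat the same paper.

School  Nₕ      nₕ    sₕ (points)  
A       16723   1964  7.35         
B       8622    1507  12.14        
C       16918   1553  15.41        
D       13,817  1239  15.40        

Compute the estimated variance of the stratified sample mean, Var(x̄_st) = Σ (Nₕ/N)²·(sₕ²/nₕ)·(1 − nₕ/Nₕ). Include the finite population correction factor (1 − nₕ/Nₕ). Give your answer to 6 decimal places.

0.027282

N = 56080. Term for each stratum: Wₕ²sₕ²/nₕ·(1−nₕ/Nₕ).
Var(x̄_st) = 0.002158680 + 0.001907616 + 0.012638612 + 0.010577413 = 0.027282322 → 0.027282.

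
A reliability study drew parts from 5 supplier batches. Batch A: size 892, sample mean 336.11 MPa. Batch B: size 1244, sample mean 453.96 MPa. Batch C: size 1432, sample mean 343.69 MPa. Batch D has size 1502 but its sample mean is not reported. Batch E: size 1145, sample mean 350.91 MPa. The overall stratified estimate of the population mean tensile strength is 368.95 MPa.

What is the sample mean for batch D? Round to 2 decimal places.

Σ Nₕx̄ₕ = N·μ, so 1502·x̄_D = 6215·368.95 − (892·336.11 + 1244·453.96 + 1432·343.69 + 1145·350.91).
= 2293024.25 − 1758492.39 = 534531.86.
x̄_D = 534531.86 / 1502 = 355.8801... → 355.88.

355.88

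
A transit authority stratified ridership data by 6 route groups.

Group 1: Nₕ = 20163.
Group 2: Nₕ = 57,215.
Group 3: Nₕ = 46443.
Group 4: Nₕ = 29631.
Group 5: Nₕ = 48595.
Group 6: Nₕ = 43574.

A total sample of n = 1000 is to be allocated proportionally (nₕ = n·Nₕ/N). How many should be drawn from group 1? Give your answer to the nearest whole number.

82

N = 20163 + 57215 + 46443 + 29631 + 48595 + 43574 = 245621.
n_1 = 1000·20163/245621 = 82.090... → 82.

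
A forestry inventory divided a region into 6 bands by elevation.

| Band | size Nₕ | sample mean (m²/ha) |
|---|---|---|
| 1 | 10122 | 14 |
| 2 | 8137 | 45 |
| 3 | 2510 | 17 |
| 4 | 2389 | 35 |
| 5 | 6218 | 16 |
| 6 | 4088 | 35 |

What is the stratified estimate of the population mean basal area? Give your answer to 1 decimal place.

N = 10122 + 8137 + 2510 + 2389 + 6218 + 4088 = 33464.
Weight each subgroup mean by Nₕ/N and sum.
Σ Nₕx̄ₕ = 10122·14 + 8137·45 + 2510·17 + 2389·35 + 6218·16 + 4088·35 = 141708 + 366165 + 42670 + 83615 + 99488 + 143080 = 876726.
Divide by N: 876726 / 33464 = 26.199... → 26.2.

26.2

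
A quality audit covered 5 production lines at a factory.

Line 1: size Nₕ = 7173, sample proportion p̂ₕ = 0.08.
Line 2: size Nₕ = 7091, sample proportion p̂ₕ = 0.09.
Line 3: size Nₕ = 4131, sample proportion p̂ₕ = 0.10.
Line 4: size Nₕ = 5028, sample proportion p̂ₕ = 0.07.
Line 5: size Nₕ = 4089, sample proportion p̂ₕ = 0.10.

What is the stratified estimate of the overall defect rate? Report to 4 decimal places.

N = 7173 + 7091 + 4131 + 5028 + 4089 = 27512.
Overall proportion = Σ (Nₕ/N)·p̂ₕ.
Σ Nₕp̂ₕ = 573.84 + 638.19 + 413.1 + 351.96 + 408.9 = 2385.99.
2385.99 / 27512 = 0.086725... → 0.0867.

0.0867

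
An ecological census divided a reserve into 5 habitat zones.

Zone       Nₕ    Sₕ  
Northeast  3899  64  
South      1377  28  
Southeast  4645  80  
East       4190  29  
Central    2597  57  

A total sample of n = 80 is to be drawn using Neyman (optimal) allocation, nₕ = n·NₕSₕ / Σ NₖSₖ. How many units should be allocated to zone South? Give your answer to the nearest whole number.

Σ NₕSₕ = 3899·64 + 1377·28 + 4645·80 + 4190·29 + 2597·57 = 929231.
Share for South: 38556/929231 = 0.04149.
n_South = 80 × 0.04149 = 3.319... → 3.

3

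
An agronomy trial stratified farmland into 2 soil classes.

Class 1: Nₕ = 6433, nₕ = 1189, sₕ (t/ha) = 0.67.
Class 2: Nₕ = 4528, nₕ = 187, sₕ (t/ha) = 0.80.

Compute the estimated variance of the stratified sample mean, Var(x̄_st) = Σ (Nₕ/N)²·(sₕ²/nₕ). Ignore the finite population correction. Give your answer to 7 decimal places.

N = 10961; Wₕ = Nₕ/N.
class 1: (6433/10961)²·0.67²/1189 = 0.0001300453
class 2: (4528/10961)²·0.80²/187 = 0.0005840511
Sum = 0.0007140964 → 0.0007141.

0.0007141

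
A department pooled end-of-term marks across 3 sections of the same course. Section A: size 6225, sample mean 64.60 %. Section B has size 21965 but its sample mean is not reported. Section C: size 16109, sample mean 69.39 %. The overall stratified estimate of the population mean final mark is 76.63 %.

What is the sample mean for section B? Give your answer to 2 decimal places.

N = 6225 + 21965 + 16109 = 44299.
Overall total = μ·N = 76.63·44299 = 3394632.37.
Subtract the known strata: 6225·64.60 + 16109·69.39 = 1519938.51.
Remaining total for section B: 3394632.37 − 1519938.51 = 1874693.86.
Divide by its size: 1874693.86 / 21965 = 85.3491... → 85.35.

85.35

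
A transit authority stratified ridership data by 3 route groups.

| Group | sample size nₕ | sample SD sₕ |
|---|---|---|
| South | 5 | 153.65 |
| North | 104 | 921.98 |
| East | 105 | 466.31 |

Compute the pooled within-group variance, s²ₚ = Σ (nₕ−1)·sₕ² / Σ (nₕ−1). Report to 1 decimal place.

522576.2

Degrees of freedom: 4 + 103 + 104 = 211.
Σ(nₕ−1)sₕ² = 4·23608.3225 + 103·850047.1204 + 104·217445.0161 = 110263568.3656.
s²ₚ = 110263568.3656 / 211 = 522576.153... → 522576.2.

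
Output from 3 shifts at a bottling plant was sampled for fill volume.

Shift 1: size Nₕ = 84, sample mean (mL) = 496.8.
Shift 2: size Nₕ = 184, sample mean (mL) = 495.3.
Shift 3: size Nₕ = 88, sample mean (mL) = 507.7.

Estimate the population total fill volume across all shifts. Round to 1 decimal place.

Estimate total by summing Nₕ·x̄ₕ over strata.
84·496.8 + 184·495.3 + 88·507.7 = 41731.2 + 91135.2 + 44677.6 = 177544.0.

177544.0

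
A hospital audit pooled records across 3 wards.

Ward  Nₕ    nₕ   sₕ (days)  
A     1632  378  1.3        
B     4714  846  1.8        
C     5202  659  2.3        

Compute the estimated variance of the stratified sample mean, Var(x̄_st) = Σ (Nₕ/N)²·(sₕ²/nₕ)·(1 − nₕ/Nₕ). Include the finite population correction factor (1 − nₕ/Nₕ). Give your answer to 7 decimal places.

0.0020148

N = 11548; Wₕ = Nₕ/N.
ward A: (1632/11548)²·1.3²/378·(1 − 378/1632) = 0.0000686118
ward B: (4714/11548)²·1.8²/846·(1 − 846/4714) = 0.0005236452
ward C: (5202/11548)²·2.3²/659·(1 − 659/5202) = 0.0014225574
Sum = 0.0020148144 → 0.0020148.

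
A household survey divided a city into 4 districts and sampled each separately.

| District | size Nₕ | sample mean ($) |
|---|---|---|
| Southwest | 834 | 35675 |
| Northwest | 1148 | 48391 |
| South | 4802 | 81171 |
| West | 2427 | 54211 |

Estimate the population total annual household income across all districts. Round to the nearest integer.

Population total = Σ Nₕ·x̄ₕ (each stratum's size times its mean).
834·35675 + 1148·48391 + 4802·81171 + 2427·54211 = 29752950 + 55552868 + 389783142 + 131570097 = 606659057.

606659057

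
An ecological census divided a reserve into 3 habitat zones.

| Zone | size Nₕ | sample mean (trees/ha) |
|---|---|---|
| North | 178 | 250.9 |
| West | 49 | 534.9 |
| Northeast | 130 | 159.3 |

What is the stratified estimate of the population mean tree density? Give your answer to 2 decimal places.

256.52

N = 178 + 49 + 130 = 357.
The stratified mean weights each stratum mean by its population share Nₕ/N.
Σ Nₕx̄ₕ = 178·250.9 + 49·534.9 + 130·159.3 = 44660.2 + 26210.1 + 20709 = 91579.3.
Divide by N: 91579.3 / 357 = 256.5246... → 256.52.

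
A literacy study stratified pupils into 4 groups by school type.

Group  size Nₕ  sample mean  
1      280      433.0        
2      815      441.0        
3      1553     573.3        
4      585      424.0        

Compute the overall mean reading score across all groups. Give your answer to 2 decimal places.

500.78

N = 280 + 815 + 1553 + 585 = 3233.
Weight each subgroup mean by Nₕ/N and sum.
Σ Nₕx̄ₕ = 280·433.0 + 815·441.0 + 1553·573.3 + 585·424.0 = 121240 + 359415 + 890334.9 + 248040 = 1619029.9.
Divide by N: 1619029.9 / 3233 = 500.7825... → 500.78.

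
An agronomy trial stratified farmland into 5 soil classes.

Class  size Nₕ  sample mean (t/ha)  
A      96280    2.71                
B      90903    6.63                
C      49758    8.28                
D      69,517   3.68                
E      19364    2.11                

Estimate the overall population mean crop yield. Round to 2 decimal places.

4.83

N = 96280 + 90903 + 49758 + 69517 + 19364 = 325822.
Weight each subgroup mean by Nₕ/N and sum.
Σ Nₕx̄ₕ = 96280·2.71 + 90903·6.63 + 49758·8.28 + 69517·3.68 + 19364·2.11 = 260918.8 + 602686.89 + 411996.24 + 255822.56 + 40858.04 = 1572282.53.
Divide by N: 1572282.53 / 325822 = 4.8256... → 4.83.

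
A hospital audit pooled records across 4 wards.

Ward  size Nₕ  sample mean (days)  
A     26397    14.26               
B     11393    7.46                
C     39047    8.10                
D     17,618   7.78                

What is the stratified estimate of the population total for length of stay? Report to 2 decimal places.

A: 26397·14.26 = 376421.22
B: 11393·7.46 = 84991.78
C: 39047·8.10 = 316280.7
D: 17618·7.78 = 137068.04
τ̂ = Σ Nₕx̄ₕ = 914761.74.

914761.74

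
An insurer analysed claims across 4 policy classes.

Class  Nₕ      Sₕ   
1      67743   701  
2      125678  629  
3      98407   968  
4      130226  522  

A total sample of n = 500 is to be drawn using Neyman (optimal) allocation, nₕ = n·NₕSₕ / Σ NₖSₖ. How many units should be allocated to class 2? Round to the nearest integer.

Σ NₕSₕ = 67743·701 + 125678·629 + 98407·968 + 130226·522 = 289775253.
Share for 2: 79051462/289775253 = 0.27280.
n_2 = 500 × 0.27280 = 136.401... → 136.

136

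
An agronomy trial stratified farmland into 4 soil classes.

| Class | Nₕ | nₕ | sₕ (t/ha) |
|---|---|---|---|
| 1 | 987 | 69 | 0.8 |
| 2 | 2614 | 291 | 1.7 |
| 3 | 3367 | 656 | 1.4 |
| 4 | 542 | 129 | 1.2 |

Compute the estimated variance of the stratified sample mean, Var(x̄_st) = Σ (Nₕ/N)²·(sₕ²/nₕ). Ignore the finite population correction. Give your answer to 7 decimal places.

0.0020221

N = 7510. Term for each stratum: Wₕ²sₕ²/nₕ.
Var(x̄_st) = 0.0001602084 + 0.0012031954 + 0.0006005630 + 0.0000581422 = 0.0020221090 → 0.0020221.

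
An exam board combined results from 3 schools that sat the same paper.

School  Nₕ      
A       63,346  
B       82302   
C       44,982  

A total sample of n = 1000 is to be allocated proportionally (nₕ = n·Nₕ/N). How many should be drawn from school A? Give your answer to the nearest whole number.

N = 63346 + 82302 + 44982 = 190630.
n_A = 1000·63346/190630 = 332.298... → 332.

332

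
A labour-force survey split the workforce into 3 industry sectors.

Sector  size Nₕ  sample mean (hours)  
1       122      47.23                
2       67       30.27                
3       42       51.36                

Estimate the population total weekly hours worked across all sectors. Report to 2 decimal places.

9947.27

1: 122·47.23 = 5762.06
2: 67·30.27 = 2028.09
3: 42·51.36 = 2157.12
τ̂ = Σ Nₕx̄ₕ = 9947.27.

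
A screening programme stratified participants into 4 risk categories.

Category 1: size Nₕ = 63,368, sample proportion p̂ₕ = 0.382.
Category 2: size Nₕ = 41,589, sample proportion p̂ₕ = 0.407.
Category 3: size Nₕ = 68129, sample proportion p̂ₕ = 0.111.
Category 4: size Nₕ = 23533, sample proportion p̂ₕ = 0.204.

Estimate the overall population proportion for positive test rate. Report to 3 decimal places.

Wₕ = Nₕ/N with N = 196619: 0.3223, 0.2115, 0.3465, 0.1197.
p̂_st = 0.3223·0.382 + 0.2115·0.407 + 0.3465·0.111 + 0.1197·0.204 ≈ 0.27208... → 0.272.

0.272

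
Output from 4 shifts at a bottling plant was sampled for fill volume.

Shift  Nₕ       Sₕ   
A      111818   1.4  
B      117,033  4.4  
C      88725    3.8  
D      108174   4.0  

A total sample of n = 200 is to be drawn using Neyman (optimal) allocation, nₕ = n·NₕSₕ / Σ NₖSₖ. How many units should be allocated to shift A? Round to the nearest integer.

A: NₕSₕ = 111818·1.4 = 156545.2
B: NₕSₕ = 117033·4.4 = 514945.2
C: NₕSₕ = 88725·3.8 = 337155
D: NₕSₕ = 108174·4.0 = 432696
Σ NₕSₕ = 1441341.4.
n_A = 200·156545.2/1441341.4 = 21.722... → 22.

22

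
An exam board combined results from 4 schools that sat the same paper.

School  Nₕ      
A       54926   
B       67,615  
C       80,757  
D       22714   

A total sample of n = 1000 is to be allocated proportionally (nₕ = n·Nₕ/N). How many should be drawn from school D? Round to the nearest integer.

N = 54926 + 67615 + 80757 + 22714 = 226012.
n_D = 1000·22714/226012 = 100.499... → 100.

100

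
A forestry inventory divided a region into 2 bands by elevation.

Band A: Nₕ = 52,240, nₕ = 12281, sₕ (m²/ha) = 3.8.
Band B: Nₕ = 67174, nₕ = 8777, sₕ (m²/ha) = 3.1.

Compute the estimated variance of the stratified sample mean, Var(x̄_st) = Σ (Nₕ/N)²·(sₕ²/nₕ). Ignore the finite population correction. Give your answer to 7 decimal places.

0.0005715

N = 119414; Wₕ = Nₕ/N.
band A: (52240/119414)²·3.8²/12281 = 0.0002250242
band B: (67174/119414)²·3.1²/8777 = 0.0003464729
Sum = 0.0005714971 → 0.0005715.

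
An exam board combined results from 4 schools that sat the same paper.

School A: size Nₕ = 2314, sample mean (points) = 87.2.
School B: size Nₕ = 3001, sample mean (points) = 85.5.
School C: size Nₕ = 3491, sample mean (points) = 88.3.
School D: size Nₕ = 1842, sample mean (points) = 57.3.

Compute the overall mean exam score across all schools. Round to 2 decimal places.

81.91

x̄_st = (Σ Nₕx̄ₕ) / (Σ Nₕ) = (2314·87.2 + 3001·85.5 + 3491·88.3 + 1842·57.3) / 10648
= 872168.2 / 10648 = 81.9091... → 81.91.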